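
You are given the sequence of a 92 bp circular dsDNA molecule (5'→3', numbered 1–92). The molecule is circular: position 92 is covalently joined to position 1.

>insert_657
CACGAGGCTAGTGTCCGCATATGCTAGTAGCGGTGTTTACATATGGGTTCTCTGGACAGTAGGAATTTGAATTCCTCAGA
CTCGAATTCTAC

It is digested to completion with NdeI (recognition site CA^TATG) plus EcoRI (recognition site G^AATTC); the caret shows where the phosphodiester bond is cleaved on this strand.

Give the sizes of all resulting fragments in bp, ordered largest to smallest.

NdeI sites (CATATG) start at positions 18, 40.
NdeI cuts after base 2 of each site, so after positions 19, 41.
EcoRI sites (GAATTC) start at positions 69, 84.
EcoRI cuts after the first base of each site, so after positions 69, 84.
Combined cut positions: 19, 41, 69, 84.
Circular molecule, 4 cuts → 4 fragments:
  20–41 → 22 bp
  42–69 → 28 bp
  70–84 → 15 bp
  85–92 then 1–19 → 8 + 19 = 27 bp
Sorted largest to smallest: 28, 27, 22, 15 bp.

28, 27, 22, 15 bp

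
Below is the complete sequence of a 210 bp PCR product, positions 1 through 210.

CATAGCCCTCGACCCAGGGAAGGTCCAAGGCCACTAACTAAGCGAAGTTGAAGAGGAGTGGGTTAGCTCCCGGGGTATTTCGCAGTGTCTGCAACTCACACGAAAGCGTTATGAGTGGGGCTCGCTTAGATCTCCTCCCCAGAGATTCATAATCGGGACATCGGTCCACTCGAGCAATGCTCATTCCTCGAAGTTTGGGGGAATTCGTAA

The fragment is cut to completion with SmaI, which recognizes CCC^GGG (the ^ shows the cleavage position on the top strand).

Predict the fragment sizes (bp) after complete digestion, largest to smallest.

The SmaI site (CCCGGG) starts at position 69.
SmaI cuts after base 3 of each site, so after position 71.
Linear molecule, 1 cut → 2 fragments:
  1–71 → 71 bp
  72–210 → 139 bp
Sorted largest to smallest: 139, 71 bp.

139, 71 bp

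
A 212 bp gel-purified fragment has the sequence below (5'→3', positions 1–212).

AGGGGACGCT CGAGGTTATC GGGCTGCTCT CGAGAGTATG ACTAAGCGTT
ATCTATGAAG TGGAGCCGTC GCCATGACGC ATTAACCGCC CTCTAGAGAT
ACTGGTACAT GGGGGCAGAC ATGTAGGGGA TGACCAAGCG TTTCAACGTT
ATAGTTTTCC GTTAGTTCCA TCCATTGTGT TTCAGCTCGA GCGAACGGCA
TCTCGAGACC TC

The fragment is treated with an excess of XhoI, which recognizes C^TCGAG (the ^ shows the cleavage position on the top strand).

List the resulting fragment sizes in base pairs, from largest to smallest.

XhoI sites (CTCGAG) start at positions 9, 29, 186, 202.
XhoI cuts after the first base of each site, so after positions 9, 29, 186, 202.
Linear molecule, 4 cuts → 5 fragments:
  1–9 → 9 bp
  10–29 → 20 bp
  30–186 → 157 bp
  187–202 → 16 bp
  203–212 → 10 bp
Sorted largest to smallest: 157, 20, 16, 10, 9 bp.

157, 20, 16, 10, 9 bp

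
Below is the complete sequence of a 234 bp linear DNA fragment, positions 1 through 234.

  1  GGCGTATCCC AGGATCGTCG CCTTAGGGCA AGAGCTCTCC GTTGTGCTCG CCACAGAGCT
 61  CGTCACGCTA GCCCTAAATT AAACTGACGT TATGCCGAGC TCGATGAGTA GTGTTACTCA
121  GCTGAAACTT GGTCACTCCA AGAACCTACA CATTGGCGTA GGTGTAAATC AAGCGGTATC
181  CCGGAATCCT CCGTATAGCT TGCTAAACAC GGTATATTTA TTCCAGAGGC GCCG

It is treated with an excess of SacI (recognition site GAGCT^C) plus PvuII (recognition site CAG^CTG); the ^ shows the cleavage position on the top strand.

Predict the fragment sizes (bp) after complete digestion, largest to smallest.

113, 41, 36, 24, 20 bp

SacI sites (GAGCTC) start at positions 32, 56, 97.
SacI cuts after base 5 of each site (before the last base), so after positions 36, 60, 101.
The PvuII site (CAGCTG) starts at position 119.
PvuII cuts after base 3 of each site, so after position 121.
Combined cut positions: 36, 60, 101, 121.
Linear molecule, 4 cuts → 5 fragments:
  1–36 → 36 bp
  37–60 → 24 bp
  61–101 → 41 bp
  102–121 → 20 bp
  122–234 → 113 bp
Sorted largest to smallest: 113, 41, 36, 24, 20 bp.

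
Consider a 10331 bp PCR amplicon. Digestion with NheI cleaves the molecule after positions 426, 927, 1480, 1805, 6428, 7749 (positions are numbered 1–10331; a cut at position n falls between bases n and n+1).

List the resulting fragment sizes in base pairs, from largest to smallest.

Linear molecule, 6 cuts → 7 fragments:
  426 − 0 = 426 bp
  927 − 426 = 501 bp
  1480 − 927 = 553 bp
  1805 − 1480 = 325 bp
  6428 − 1805 = 4623 bp
  7749 − 6428 = 1321 bp
  10331 − 7749 = 2582 bp
Sorted largest to smallest: 4623, 2582, 1321, 553, 501, 426, 325 bp.

4623, 2582, 1321, 553, 501, 426, 325 bp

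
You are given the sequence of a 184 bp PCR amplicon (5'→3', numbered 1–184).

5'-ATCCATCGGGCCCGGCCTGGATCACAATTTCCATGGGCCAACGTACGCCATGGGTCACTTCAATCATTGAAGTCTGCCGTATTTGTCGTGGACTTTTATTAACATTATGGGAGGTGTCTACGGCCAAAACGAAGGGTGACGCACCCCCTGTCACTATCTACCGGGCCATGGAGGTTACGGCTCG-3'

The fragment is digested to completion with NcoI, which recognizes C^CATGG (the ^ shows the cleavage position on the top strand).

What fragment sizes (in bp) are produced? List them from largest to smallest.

NcoI sites (CCATGG) start at positions 31, 48, 166.
NcoI cuts after the first base of each site, so after positions 31, 48, 166.
Linear molecule, 3 cuts → 4 fragments:
  1–31 → 31 bp
  32–48 → 17 bp
  49–166 → 118 bp
  167–184 → 18 bp
Sorted largest to smallest: 118, 31, 18, 17 bp.

118, 31, 18, 17 bp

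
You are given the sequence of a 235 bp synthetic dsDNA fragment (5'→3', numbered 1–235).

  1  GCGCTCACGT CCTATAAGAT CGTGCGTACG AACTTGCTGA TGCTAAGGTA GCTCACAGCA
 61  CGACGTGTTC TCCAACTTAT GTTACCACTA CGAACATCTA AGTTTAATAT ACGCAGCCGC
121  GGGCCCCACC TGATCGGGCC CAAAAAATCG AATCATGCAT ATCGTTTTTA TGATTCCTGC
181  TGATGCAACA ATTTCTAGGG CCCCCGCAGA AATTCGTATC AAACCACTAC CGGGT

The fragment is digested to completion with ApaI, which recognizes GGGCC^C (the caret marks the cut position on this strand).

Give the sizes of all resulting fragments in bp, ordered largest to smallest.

ApaI sites (GGGCCC) start at positions 121, 136, 198.
ApaI cuts after base 5 of each site (before the last base), so after positions 125, 140, 202.
Linear molecule, 3 cuts → 4 fragments:
  1–125 → 125 bp
  126–140 → 15 bp
  141–202 → 62 bp
  203–235 → 33 bp
Sorted largest to smallest: 125, 62, 33, 15 bp.

125, 62, 33, 15 bp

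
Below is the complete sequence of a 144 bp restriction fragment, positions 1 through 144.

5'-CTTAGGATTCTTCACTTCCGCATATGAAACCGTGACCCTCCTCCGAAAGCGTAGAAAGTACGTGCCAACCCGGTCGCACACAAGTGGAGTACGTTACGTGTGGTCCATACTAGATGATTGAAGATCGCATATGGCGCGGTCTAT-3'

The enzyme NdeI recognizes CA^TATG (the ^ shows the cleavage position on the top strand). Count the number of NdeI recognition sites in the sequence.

2

CATATG occurs starting at positions 21, 128.
NdeI cuts at 2 sites.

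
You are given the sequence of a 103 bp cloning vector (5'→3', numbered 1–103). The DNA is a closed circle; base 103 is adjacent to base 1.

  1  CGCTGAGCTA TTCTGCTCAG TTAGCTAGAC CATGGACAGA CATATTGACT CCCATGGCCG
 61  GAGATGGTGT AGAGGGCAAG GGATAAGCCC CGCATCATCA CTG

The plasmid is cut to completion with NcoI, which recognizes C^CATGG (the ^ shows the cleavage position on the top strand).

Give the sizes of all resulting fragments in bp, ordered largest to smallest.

NcoI sites (CCATGG) start at positions 30, 52.
NcoI cuts after the first base of each site, so after positions 30, 52.
Circular molecule, 2 cuts → 2 fragments:
  31–52 → 22 bp
  53–103 then 1–30 → 51 + 30 = 81 bp
Sorted largest to smallest: 81, 22 bp.

81, 22 bp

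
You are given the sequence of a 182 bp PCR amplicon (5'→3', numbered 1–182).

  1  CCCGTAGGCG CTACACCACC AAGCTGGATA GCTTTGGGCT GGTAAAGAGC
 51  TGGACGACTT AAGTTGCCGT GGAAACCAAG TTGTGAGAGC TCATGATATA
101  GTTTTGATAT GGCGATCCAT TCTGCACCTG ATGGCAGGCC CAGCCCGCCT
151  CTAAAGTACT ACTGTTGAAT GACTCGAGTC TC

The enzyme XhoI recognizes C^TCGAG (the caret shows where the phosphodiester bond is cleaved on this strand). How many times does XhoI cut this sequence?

1

CTCGAG occurs starting at position 173.
XhoI cuts at 1 site.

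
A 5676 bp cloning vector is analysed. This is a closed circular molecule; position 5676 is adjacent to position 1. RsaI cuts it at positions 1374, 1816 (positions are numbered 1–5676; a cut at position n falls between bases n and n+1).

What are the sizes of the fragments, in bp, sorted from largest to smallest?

Circular molecule, 2 cuts → 2 fragments:
  1816 − 1374 = 442 bp
  wrap: 5676 − 1816 + 1374 = 5234 bp
Sorted largest to smallest: 5234, 442 bp.

5234, 442 bp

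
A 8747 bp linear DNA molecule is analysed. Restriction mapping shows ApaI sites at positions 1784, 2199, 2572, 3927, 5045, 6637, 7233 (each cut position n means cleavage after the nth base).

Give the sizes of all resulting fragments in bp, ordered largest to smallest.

1784, 1592, 1514, 1355, 1118, 596, 415, 373 bp

Linear molecule, 7 cuts → 8 fragments:
  1784 − 0 = 1784 bp
  2199 − 1784 = 415 bp
  2572 − 2199 = 373 bp
  3927 − 2572 = 1355 bp
  5045 − 3927 = 1118 bp
  6637 − 5045 = 1592 bp
  7233 − 6637 = 596 bp
  8747 − 7233 = 1514 bp
Sorted largest to smallest: 1784, 1592, 1514, 1355, 1118, 596, 415, 373 bp.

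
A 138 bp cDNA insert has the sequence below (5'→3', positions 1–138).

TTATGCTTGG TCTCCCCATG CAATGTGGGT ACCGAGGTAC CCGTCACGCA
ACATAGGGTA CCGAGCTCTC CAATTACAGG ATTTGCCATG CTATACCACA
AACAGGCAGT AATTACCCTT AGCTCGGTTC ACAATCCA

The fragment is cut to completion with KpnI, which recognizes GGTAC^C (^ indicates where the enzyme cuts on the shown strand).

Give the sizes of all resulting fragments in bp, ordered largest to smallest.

77, 32, 21, 8 bp

KpnI sites (GGTACC) start at positions 28, 36, 57.
KpnI cuts after base 5 of each site (before the last base), so after positions 32, 40, 61.
Linear molecule, 3 cuts → 4 fragments:
  1–32 → 32 bp
  33–40 → 8 bp
  41–61 → 21 bp
  62–138 → 77 bp
Sorted largest to smallest: 77, 32, 21, 8 bp.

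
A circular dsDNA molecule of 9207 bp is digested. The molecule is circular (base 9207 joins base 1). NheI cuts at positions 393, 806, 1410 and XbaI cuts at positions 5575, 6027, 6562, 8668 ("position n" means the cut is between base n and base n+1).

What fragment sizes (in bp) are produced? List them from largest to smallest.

Combined cut positions (sorted): 393, 806, 1410, 5575, 6027, 6562, 8668.
Circular molecule, 7 cuts → 7 fragments:
  806 − 393 = 413 bp
  1410 − 806 = 604 bp
  5575 − 1410 = 4165 bp
  6027 − 5575 = 452 bp
  6562 − 6027 = 535 bp
  8668 − 6562 = 2106 bp
  wrap: 9207 − 8668 + 393 = 932 bp
Sorted largest to smallest: 4165, 2106, 932, 604, 535, 452, 413 bp.

4165, 2106, 932, 604, 535, 452, 413 bp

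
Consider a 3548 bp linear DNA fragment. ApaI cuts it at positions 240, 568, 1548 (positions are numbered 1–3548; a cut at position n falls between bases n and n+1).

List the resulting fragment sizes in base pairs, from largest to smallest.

2000, 980, 328, 240 bp

Linear molecule, 3 cuts → 4 fragments:
  240 − 0 = 240 bp
  568 − 240 = 328 bp
  1548 − 568 = 980 bp
  3548 − 1548 = 2000 bp
Sorted largest to smallest: 2000, 980, 328, 240 bp.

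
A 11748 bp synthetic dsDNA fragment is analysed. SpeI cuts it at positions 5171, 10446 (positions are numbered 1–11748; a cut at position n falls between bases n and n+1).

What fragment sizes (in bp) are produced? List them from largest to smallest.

5275, 5171, 1302 bp

Linear molecule, 2 cuts → 3 fragments:
  5171 − 0 = 5171 bp
  10446 − 5171 = 5275 bp
  11748 − 10446 = 1302 bp
Sorted largest to smallest: 5275, 5171, 1302 bp.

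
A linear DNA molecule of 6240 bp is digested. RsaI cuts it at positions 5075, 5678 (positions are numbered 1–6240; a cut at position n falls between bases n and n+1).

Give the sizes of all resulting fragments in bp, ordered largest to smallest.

Linear molecule, 2 cuts → 3 fragments:
  5075 − 0 = 5075 bp
  5678 − 5075 = 603 bp
  6240 − 5678 = 562 bp
Sorted largest to smallest: 5075, 603, 562 bp.

5075, 603, 562 bp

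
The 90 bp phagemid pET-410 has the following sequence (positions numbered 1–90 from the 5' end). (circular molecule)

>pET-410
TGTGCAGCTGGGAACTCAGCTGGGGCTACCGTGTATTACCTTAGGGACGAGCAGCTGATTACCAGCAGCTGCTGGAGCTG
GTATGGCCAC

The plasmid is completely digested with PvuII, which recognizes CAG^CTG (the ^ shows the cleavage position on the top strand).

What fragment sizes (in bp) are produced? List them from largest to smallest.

35, 29, 14, 12 bp

PvuII sites (CAGCTG) start at positions 5, 17, 52, 66.
PvuII cuts after base 3 of each site, so after positions 7, 19, 54, 68.
Circular molecule, 4 cuts → 4 fragments:
  8–19 → 12 bp
  20–54 → 35 bp
  55–68 → 14 bp
  69–90 then 1–7 → 22 + 7 = 29 bp
Sorted largest to smallest: 35, 29, 14, 12 bp.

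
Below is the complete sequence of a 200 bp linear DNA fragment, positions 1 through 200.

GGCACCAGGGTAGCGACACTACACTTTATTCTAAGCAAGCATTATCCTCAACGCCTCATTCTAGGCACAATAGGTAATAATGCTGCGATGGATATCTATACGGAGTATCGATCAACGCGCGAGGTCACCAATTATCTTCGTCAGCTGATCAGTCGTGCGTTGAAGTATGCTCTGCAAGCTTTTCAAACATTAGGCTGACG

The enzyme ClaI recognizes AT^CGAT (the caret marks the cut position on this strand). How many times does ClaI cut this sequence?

ATCGAT occurs starting at position 107.
ClaI cuts at 1 site.

1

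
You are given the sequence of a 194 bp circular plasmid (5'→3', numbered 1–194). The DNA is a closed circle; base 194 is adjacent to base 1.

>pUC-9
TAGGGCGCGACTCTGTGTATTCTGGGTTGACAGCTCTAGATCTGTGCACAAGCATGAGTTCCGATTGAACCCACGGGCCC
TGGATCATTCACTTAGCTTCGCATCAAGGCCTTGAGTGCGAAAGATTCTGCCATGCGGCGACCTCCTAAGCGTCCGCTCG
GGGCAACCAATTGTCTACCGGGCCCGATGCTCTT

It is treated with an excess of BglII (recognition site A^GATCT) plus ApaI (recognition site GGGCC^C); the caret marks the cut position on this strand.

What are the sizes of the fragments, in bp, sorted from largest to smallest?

105, 48, 41 bp

The BglII site (AGATCT) starts at position 38.
BglII cuts after the first base of each site, so after position 38.
ApaI sites (GGGCCC) start at positions 75, 180.
ApaI cuts after base 5 of each site (before the last base), so after positions 79, 184.
Combined cut positions: 38, 79, 184.
Circular molecule, 3 cuts → 3 fragments:
  39–79 → 41 bp
  80–184 → 105 bp
  185–194 then 1–38 → 10 + 38 = 48 bp
Sorted largest to smallest: 105, 48, 41 bp.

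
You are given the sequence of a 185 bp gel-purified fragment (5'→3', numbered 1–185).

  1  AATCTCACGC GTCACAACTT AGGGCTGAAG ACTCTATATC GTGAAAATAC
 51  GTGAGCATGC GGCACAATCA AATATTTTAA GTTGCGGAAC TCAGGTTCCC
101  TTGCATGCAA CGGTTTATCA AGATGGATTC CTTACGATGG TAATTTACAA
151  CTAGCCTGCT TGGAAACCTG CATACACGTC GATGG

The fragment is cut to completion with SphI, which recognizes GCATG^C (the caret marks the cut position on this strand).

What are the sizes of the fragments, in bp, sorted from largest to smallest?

78, 59, 48 bp

SphI sites (GCATGC) start at positions 55, 103.
SphI cuts after base 5 of each site (before the last base), so after positions 59, 107.
Linear molecule, 2 cuts → 3 fragments:
  1–59 → 59 bp
  60–107 → 48 bp
  108–185 → 78 bp
Sorted largest to smallest: 78, 59, 48 bp.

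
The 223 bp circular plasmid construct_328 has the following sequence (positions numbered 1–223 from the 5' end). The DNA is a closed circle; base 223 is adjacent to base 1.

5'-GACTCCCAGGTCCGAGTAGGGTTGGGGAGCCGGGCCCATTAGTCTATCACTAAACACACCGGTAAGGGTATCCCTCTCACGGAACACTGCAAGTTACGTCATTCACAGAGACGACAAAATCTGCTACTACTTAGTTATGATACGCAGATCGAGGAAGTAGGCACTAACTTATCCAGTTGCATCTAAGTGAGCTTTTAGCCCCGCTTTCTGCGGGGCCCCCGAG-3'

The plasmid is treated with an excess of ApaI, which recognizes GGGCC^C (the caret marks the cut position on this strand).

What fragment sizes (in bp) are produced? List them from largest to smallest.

181, 42 bp

ApaI sites (GGGCCC) start at positions 32, 213.
ApaI cuts after base 5 of each site (before the last base), so after positions 36, 217.
Circular molecule, 2 cuts → 2 fragments:
  37–217 → 181 bp
  218–223 then 1–36 → 6 + 36 = 42 bp
Sorted largest to smallest: 181, 42 bp.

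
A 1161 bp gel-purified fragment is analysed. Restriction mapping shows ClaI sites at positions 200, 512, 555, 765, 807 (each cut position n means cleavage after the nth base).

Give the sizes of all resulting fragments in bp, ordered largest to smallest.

Linear molecule, 5 cuts → 6 fragments:
  200 − 0 = 200 bp
  512 − 200 = 312 bp
  555 − 512 = 43 bp
  765 − 555 = 210 bp
  807 − 765 = 42 bp
  1161 − 807 = 354 bp
Sorted largest to smallest: 354, 312, 210, 200, 43, 42 bp.

354, 312, 210, 200, 43, 42 bp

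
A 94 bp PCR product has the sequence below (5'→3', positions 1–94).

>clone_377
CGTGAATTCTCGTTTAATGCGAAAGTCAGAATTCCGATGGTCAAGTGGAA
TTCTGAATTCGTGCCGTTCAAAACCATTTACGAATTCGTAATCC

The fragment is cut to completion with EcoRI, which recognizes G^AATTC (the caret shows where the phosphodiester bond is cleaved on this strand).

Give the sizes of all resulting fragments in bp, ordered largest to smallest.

EcoRI sites (GAATTC) start at positions 4, 29, 48, 55, 82.
EcoRI cuts after the first base of each site, so after positions 4, 29, 48, 55, 82.
Linear molecule, 5 cuts → 6 fragments:
  1–4 → 4 bp
  5–29 → 25 bp
  30–48 → 19 bp
  49–55 → 7 bp
  56–82 → 27 bp
  83–94 → 12 bp
Sorted largest to smallest: 27, 25, 19, 12, 7, 4 bp.

27, 25, 19, 12, 7, 4 bp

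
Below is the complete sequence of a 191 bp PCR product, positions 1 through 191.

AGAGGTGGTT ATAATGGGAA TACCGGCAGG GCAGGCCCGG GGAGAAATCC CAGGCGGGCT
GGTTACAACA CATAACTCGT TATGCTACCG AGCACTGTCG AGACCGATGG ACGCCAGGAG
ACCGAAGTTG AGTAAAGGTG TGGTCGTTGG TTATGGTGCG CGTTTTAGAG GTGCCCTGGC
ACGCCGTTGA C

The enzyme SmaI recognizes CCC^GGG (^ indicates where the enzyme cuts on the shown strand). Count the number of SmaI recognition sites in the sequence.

CCCGGG occurs starting at position 36.
SmaI cuts at 1 site.

1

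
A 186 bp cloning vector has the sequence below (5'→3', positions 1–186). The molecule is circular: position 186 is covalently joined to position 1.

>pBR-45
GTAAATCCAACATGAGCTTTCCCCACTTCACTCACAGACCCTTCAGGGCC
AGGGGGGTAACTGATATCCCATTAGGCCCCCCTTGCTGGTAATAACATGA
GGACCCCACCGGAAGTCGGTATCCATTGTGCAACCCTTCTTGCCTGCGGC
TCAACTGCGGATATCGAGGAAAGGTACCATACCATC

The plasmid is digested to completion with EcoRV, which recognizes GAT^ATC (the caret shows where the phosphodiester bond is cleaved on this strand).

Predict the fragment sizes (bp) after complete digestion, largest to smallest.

97, 89 bp

EcoRV sites (GATATC) start at positions 63, 160.
EcoRV cuts after base 3 of each site, so after positions 65, 162.
Circular molecule, 2 cuts → 2 fragments:
  66–162 → 97 bp
  163–186 then 1–65 → 24 + 65 = 89 bp
Sorted largest to smallest: 97, 89 bp.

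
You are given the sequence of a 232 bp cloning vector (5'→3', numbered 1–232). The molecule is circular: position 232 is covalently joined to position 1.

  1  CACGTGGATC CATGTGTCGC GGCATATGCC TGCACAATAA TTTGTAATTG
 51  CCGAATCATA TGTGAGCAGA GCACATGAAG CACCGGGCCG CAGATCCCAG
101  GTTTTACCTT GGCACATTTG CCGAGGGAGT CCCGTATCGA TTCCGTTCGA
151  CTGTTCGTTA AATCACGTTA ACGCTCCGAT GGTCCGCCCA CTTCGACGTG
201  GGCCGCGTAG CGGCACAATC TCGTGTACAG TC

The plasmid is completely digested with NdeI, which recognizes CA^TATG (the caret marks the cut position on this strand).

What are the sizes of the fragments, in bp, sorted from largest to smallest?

198, 34 bp

NdeI sites (CATATG) start at positions 23, 57.
NdeI cuts after base 2 of each site, so after positions 24, 58.
Circular molecule, 2 cuts → 2 fragments:
  25–58 → 34 bp
  59–232 then 1–24 → 174 + 24 = 198 bp
Sorted largest to smallest: 198, 34 bp.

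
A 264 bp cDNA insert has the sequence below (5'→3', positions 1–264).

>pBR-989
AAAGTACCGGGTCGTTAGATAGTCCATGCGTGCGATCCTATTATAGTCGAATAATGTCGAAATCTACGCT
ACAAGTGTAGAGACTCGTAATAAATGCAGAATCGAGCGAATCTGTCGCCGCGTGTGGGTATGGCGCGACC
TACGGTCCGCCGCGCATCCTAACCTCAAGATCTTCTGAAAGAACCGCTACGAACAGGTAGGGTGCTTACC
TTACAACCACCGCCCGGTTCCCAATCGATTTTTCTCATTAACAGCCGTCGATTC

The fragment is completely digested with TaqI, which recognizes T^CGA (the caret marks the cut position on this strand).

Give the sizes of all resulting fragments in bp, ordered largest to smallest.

133, 47, 45, 23, 10, 6 bp

TaqI sites (TCGA) start at positions 47, 57, 102, 235, 258.
TaqI cuts after the first base of each site, so after positions 47, 57, 102, 235, 258.
Linear molecule, 5 cuts → 6 fragments:
  1–47 → 47 bp
  48–57 → 10 bp
  58–102 → 45 bp
  103–235 → 133 bp
  236–258 → 23 bp
  259–264 → 6 bp
Sorted largest to smallest: 133, 47, 45, 23, 10, 6 bp.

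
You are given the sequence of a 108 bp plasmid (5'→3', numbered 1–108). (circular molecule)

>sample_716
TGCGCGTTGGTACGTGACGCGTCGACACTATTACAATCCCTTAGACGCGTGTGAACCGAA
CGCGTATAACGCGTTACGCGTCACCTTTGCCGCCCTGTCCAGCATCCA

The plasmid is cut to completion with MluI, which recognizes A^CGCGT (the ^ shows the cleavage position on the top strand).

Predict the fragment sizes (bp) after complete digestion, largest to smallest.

MluI sites (ACGCGT) start at positions 17, 45, 60, 69, 76.
MluI cuts after the first base of each site, so after positions 17, 45, 60, 69, 76.
Circular molecule, 5 cuts → 5 fragments:
  18–45 → 28 bp
  46–60 → 15 bp
  61–69 → 9 bp
  70–76 → 7 bp
  77–108 then 1–17 → 32 + 17 = 49 bp
Sorted largest to smallest: 49, 28, 15, 9, 7 bp.

49, 28, 15, 9, 7 bp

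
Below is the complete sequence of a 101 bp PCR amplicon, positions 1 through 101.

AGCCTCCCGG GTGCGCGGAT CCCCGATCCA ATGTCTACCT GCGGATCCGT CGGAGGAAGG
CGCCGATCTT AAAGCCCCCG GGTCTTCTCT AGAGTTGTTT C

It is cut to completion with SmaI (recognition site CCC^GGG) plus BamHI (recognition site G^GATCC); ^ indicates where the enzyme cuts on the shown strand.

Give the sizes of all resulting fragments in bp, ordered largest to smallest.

SmaI sites (CCCGGG) start at positions 6, 77.
SmaI cuts after base 3 of each site, so after positions 8, 79.
BamHI sites (GGATCC) start at positions 17, 43.
BamHI cuts after the first base of each site, so after positions 17, 43.
Combined cut positions: 8, 17, 43, 79.
Linear molecule, 4 cuts → 5 fragments:
  1–8 → 8 bp
  9–17 → 9 bp
  18–43 → 26 bp
  44–79 → 36 bp
  80–101 → 22 bp
Sorted largest to smallest: 36, 26, 22, 9, 8 bp.

36, 26, 22, 9, 8 bp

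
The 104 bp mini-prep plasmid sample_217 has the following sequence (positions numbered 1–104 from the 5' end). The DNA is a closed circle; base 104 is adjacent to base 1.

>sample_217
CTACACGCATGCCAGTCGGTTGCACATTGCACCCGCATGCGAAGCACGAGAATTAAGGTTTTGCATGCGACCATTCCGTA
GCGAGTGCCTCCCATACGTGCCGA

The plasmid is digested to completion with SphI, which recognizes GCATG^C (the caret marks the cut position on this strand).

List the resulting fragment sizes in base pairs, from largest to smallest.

48, 28, 28 bp

SphI sites (GCATGC) start at positions 7, 35, 63.
SphI cuts after base 5 of each site (before the last base), so after positions 11, 39, 67.
Circular molecule, 3 cuts → 3 fragments:
  12–39 → 28 bp
  40–67 → 28 bp
  68–104 then 1–11 → 37 + 11 = 48 bp
Sorted largest to smallest: 48, 28, 28 bp.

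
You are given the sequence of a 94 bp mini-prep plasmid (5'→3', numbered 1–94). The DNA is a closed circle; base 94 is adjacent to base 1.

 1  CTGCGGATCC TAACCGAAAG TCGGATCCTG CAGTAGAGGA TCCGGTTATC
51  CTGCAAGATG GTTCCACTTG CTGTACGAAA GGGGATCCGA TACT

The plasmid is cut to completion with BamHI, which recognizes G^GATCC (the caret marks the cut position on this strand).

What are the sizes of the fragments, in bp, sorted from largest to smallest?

BamHI sites (GGATCC) start at positions 5, 23, 38, 83.
BamHI cuts after the first base of each site, so after positions 5, 23, 38, 83.
Circular molecule, 4 cuts → 4 fragments:
  6–23 → 18 bp
  24–38 → 15 bp
  39–83 → 45 bp
  84–94 then 1–5 → 11 + 5 = 16 bp
Sorted largest to smallest: 45, 18, 16, 15 bp.

45, 18, 16, 15 bp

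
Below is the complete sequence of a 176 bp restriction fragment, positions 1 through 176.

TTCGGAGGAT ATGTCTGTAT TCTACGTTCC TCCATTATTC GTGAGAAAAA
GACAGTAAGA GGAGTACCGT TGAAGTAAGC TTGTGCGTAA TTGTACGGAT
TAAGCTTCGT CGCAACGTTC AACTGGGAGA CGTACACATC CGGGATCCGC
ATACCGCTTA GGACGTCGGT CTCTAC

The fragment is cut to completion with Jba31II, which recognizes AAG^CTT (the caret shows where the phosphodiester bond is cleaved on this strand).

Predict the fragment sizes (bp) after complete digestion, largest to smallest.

Jba31II sites (AAGCTT) start at positions 77, 102.
Jba31II cuts after base 3 of each site, so after positions 79, 104.
Linear molecule, 2 cuts → 3 fragments:
  1–79 → 79 bp
  80–104 → 25 bp
  105–176 → 72 bp
Sorted largest to smallest: 79, 72, 25 bp.

79, 72, 25 bp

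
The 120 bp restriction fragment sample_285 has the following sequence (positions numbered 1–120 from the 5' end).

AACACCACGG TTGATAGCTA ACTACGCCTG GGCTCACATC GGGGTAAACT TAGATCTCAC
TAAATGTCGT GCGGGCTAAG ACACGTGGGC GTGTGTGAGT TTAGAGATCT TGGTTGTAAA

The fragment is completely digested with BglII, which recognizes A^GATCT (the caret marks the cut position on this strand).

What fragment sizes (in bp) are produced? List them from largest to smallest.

BglII sites (AGATCT) start at positions 52, 105.
BglII cuts after the first base of each site, so after positions 52, 105.
Linear molecule, 2 cuts → 3 fragments:
  1–52 → 52 bp
  53–105 → 53 bp
  106–120 → 15 bp
Sorted largest to smallest: 53, 52, 15 bp.

53, 52, 15 bp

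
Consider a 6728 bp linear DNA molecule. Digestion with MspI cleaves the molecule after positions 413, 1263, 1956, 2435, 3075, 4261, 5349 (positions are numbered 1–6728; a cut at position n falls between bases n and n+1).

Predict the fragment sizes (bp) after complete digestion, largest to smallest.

Linear molecule, 7 cuts → 8 fragments:
  413 − 0 = 413 bp
  1263 − 413 = 850 bp
  1956 − 1263 = 693 bp
  2435 − 1956 = 479 bp
  3075 − 2435 = 640 bp
  4261 − 3075 = 1186 bp
  5349 − 4261 = 1088 bp
  6728 − 5349 = 1379 bp
Sorted largest to smallest: 1379, 1186, 1088, 850, 693, 640, 479, 413 bp.

1379, 1186, 1088, 850, 693, 640, 479, 413 bp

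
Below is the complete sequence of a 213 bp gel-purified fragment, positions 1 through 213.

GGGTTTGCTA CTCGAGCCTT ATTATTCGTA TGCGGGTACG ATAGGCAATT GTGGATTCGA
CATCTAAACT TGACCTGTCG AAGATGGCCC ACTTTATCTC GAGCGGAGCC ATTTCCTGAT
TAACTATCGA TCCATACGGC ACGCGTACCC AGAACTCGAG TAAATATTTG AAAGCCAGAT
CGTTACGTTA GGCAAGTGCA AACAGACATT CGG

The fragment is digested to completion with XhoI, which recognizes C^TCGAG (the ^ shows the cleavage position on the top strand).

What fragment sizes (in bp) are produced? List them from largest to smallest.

XhoI sites (CTCGAG) start at positions 11, 98, 155.
XhoI cuts after the first base of each site, so after positions 11, 98, 155.
Linear molecule, 3 cuts → 4 fragments:
  1–11 → 11 bp
  12–98 → 87 bp
  99–155 → 57 bp
  156–213 → 58 bp
Sorted largest to smallest: 87, 58, 57, 11 bp.

87, 58, 57, 11 bp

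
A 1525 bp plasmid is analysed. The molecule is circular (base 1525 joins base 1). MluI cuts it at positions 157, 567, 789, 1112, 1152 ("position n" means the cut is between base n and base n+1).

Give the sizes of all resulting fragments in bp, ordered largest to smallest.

530, 410, 323, 222, 40 bp

Circular molecule, 5 cuts → 5 fragments:
  567 − 157 = 410 bp
  789 − 567 = 222 bp
  1112 − 789 = 323 bp
  1152 − 1112 = 40 bp
  wrap: 1525 − 1152 + 157 = 530 bp
Sorted largest to smallest: 530, 410, 323, 222, 40 bp.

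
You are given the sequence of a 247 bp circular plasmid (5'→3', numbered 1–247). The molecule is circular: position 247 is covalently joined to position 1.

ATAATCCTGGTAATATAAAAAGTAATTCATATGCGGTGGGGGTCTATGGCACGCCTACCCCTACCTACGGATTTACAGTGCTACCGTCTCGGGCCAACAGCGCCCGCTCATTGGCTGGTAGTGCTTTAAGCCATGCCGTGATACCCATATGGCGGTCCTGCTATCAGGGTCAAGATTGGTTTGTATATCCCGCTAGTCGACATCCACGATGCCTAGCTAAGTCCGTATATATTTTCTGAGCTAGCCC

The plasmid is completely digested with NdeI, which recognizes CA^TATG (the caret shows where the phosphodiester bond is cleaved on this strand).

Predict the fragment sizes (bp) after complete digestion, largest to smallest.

NdeI sites (CATATG) start at positions 28, 146.
NdeI cuts after base 2 of each site, so after positions 29, 147.
Circular molecule, 2 cuts → 2 fragments:
  30–147 → 118 bp
  148–247 then 1–29 → 100 + 29 = 129 bp
Sorted largest to smallest: 129, 118 bp.

129, 118 bp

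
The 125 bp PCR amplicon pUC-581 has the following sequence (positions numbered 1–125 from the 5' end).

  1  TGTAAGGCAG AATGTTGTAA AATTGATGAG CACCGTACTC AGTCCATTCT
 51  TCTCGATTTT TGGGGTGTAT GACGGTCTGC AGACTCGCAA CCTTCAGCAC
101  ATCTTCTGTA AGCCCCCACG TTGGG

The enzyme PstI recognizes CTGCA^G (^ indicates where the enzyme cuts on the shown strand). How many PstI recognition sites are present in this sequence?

1

CTGCAG occurs starting at position 77.
PstI cuts at 1 site.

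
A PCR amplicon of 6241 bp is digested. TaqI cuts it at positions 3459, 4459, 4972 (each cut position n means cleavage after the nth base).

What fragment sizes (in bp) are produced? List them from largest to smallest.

Linear molecule, 3 cuts → 4 fragments:
  3459 − 0 = 3459 bp
  4459 − 3459 = 1000 bp
  4972 − 4459 = 513 bp
  6241 − 4972 = 1269 bp
Sorted largest to smallest: 3459, 1269, 1000, 513 bp.

3459, 1269, 1000, 513 bp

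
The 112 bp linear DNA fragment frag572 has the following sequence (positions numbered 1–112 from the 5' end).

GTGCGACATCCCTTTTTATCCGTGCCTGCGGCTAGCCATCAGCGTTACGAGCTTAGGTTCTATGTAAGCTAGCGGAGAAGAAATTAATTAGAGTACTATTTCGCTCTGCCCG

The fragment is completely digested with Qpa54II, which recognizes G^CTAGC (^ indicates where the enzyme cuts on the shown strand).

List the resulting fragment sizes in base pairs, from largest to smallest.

44, 37, 31 bp

Qpa54II sites (GCTAGC) start at positions 31, 68.
Qpa54II cuts after the first base of each site, so after positions 31, 68.
Linear molecule, 2 cuts → 3 fragments:
  1–31 → 31 bp
  32–68 → 37 bp
  69–112 → 44 bp
Sorted largest to smallest: 44, 37, 31 bp.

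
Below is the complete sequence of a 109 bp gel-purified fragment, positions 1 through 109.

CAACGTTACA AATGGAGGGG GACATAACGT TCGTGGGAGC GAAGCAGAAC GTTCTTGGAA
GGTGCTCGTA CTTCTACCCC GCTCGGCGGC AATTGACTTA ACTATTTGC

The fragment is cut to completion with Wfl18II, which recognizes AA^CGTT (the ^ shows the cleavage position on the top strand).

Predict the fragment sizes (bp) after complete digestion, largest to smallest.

Wfl18II sites (AACGTT) start at positions 2, 26, 48.
Wfl18II cuts after base 2 of each site, so after positions 3, 27, 49.
Linear molecule, 3 cuts → 4 fragments:
  1–3 → 3 bp
  4–27 → 24 bp
  28–49 → 22 bp
  50–109 → 60 bp
Sorted largest to smallest: 60, 24, 22, 3 bp.

60, 24, 22, 3 bp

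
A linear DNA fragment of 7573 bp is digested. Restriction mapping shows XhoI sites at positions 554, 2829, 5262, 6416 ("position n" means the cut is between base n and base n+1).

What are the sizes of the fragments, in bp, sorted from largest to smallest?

Linear molecule, 4 cuts → 5 fragments:
  554 − 0 = 554 bp
  2829 − 554 = 2275 bp
  5262 − 2829 = 2433 bp
  6416 − 5262 = 1154 bp
  7573 − 6416 = 1157 bp
Sorted largest to smallest: 2433, 2275, 1157, 1154, 554 bp.

2433, 2275, 1157, 1154, 554 bp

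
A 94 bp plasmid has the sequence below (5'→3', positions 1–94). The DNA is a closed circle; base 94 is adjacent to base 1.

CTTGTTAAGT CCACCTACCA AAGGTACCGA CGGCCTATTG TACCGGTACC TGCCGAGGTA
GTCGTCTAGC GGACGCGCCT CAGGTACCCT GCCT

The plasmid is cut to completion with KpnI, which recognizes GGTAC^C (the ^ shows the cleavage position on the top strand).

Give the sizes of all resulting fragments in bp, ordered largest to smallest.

KpnI sites (GGTACC) start at positions 23, 45, 83.
KpnI cuts after base 5 of each site (before the last base), so after positions 27, 49, 87.
Circular molecule, 3 cuts → 3 fragments:
  28–49 → 22 bp
  50–87 → 38 bp
  88–94 then 1–27 → 7 + 27 = 34 bp
Sorted largest to smallest: 38, 34, 22 bp.

38, 34, 22 bp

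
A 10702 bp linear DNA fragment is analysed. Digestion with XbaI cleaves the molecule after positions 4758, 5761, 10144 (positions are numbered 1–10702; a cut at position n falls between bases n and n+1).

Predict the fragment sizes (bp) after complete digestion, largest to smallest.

Linear molecule, 3 cuts → 4 fragments:
  4758 − 0 = 4758 bp
  5761 − 4758 = 1003 bp
  10144 − 5761 = 4383 bp
  10702 − 10144 = 558 bp
Sorted largest to smallest: 4758, 4383, 1003, 558 bp.

4758, 4383, 1003, 558 bp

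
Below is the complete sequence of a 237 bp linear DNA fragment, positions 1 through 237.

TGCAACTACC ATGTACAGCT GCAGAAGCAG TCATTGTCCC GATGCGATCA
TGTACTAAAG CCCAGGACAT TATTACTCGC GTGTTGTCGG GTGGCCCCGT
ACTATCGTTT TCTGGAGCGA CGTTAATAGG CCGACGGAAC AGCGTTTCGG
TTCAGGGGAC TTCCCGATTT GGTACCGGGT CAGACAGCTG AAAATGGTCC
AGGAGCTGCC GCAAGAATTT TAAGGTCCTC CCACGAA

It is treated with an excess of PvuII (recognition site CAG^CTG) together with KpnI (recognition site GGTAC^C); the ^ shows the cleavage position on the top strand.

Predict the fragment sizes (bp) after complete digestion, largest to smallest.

PvuII sites (CAGCTG) start at positions 16, 185.
PvuII cuts after base 3 of each site, so after positions 18, 187.
The KpnI site (GGTACC) starts at position 171.
KpnI cuts after base 5 of each site (before the last base), so after position 175.
Combined cut positions: 18, 175, 187.
Linear molecule, 3 cuts → 4 fragments:
  1–18 → 18 bp
  19–175 → 157 bp
  176–187 → 12 bp
  188–237 → 50 bp
Sorted largest to smallest: 157, 50, 18, 12 bp.

157, 50, 18, 12 bp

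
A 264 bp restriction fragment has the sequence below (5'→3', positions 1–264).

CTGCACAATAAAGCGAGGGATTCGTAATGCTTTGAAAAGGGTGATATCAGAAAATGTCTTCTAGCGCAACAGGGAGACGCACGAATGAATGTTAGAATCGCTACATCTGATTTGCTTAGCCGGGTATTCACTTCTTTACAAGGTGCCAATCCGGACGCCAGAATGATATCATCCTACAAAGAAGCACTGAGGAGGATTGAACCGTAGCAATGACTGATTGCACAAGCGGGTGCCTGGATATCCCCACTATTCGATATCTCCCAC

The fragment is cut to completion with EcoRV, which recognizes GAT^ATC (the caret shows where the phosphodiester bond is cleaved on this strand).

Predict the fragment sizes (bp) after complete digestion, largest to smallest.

EcoRV sites (GATATC) start at positions 43, 165, 237, 253.
EcoRV cuts after base 3 of each site, so after positions 45, 167, 239, 255.
Linear molecule, 4 cuts → 5 fragments:
  1–45 → 45 bp
  46–167 → 122 bp
  168–239 → 72 bp
  240–255 → 16 bp
  256–264 → 9 bp
Sorted largest to smallest: 122, 72, 45, 16, 9 bp.

122, 72, 45, 16, 9 bp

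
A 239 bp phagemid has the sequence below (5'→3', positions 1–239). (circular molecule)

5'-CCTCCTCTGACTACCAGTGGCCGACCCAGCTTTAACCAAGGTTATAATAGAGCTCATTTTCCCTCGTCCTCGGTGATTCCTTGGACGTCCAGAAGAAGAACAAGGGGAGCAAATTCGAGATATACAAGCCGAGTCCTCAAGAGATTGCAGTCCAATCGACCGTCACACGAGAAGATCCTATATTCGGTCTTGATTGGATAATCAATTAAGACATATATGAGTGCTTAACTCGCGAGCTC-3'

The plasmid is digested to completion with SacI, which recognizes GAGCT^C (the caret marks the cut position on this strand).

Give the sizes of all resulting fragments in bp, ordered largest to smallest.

184, 55 bp

SacI sites (GAGCTC) start at positions 50, 234.
SacI cuts after base 5 of each site (before the last base), so after positions 54, 238.
Circular molecule, 2 cuts → 2 fragments:
  55–238 → 184 bp
  239–239 then 1–54 → 1 + 54 = 55 bp
Sorted largest to smallest: 184, 55 bp.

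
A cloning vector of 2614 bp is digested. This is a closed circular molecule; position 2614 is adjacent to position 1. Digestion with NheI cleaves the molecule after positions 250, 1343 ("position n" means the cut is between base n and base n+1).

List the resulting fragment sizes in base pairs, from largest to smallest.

Circular molecule, 2 cuts → 2 fragments:
  1343 − 250 = 1093 bp
  wrap: 2614 − 1343 + 250 = 1521 bp
Sorted largest to smallest: 1521, 1093 bp.

1521, 1093 bp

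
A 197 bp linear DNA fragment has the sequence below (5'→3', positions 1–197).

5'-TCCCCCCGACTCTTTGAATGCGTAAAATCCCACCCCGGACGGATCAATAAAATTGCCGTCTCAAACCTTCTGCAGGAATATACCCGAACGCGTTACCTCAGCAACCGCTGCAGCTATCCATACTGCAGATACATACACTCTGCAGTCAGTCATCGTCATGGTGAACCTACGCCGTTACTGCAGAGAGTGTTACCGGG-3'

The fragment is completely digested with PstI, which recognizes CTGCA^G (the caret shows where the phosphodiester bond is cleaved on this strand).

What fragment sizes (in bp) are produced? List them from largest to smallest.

PstI sites (CTGCAG) start at positions 70, 108, 123, 140, 178.
PstI cuts after base 5 of each site (before the last base), so after positions 74, 112, 127, 144, 182.
Linear molecule, 5 cuts → 6 fragments:
  1–74 → 74 bp
  75–112 → 38 bp
  113–127 → 15 bp
  128–144 → 17 bp
  145–182 → 38 bp
  183–197 → 15 bp
Sorted largest to smallest: 74, 38, 38, 17, 15, 15 bp.

74, 38, 38, 17, 15, 15 bp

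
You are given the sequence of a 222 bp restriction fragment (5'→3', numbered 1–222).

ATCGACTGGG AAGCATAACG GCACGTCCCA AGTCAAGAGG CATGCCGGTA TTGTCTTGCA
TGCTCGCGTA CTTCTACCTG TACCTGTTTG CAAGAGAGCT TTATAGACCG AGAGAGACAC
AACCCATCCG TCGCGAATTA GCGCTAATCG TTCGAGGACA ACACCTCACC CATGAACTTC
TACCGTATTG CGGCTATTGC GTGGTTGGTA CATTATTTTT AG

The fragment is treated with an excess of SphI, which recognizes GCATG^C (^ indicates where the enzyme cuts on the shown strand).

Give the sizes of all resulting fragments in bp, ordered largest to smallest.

SphI sites (GCATGC) start at positions 40, 58.
SphI cuts after base 5 of each site (before the last base), so after positions 44, 62.
Linear molecule, 2 cuts → 3 fragments:
  1–44 → 44 bp
  45–62 → 18 bp
  63–222 → 160 bp
Sorted largest to smallest: 160, 44, 18 bp.

160, 44, 18 bp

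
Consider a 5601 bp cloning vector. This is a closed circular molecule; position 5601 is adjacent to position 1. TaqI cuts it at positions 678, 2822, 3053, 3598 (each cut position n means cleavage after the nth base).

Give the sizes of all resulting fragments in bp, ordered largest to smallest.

2681, 2144, 545, 231 bp

Circular molecule, 4 cuts → 4 fragments:
  2822 − 678 = 2144 bp
  3053 − 2822 = 231 bp
  3598 − 3053 = 545 bp
  wrap: 5601 − 3598 + 678 = 2681 bp
Sorted largest to smallest: 2681, 2144, 545, 231 bp.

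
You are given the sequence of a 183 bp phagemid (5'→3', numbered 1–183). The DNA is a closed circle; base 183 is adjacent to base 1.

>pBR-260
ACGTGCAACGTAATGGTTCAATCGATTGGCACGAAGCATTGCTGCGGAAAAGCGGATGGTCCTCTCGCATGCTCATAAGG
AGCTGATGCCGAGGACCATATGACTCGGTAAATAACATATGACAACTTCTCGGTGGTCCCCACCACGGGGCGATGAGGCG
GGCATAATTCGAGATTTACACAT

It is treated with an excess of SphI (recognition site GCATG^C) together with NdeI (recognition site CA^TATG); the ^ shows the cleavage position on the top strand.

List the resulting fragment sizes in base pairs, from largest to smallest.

The SphI site (GCATGC) starts at position 67.
SphI cuts after base 5 of each site (before the last base), so after position 71.
NdeI sites (CATATG) start at positions 97, 116.
NdeI cuts after base 2 of each site, so after positions 98, 117.
Combined cut positions: 71, 98, 117.
Circular molecule, 3 cuts → 3 fragments:
  72–98 → 27 bp
  99–117 → 19 bp
  118–183 then 1–71 → 66 + 71 = 137 bp
Sorted largest to smallest: 137, 27, 19 bp.

137, 27, 19 bp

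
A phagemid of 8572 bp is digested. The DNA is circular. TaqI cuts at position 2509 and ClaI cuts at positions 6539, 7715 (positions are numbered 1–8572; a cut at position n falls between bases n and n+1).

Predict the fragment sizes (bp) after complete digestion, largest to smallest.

Combined cut positions (sorted): 2509, 6539, 7715.
Circular molecule, 3 cuts → 3 fragments:
  6539 − 2509 = 4030 bp
  7715 − 6539 = 1176 bp
  wrap: 8572 − 7715 + 2509 = 3366 bp
Sorted largest to smallest: 4030, 3366, 1176 bp.

4030, 3366, 1176 bp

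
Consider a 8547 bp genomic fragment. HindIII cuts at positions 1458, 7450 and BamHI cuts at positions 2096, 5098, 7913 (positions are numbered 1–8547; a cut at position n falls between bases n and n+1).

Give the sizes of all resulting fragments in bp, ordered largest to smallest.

Combined cut positions (sorted): 1458, 2096, 5098, 7450, 7913.
Linear molecule, 5 cuts → 6 fragments:
  1458 − 0 = 1458 bp
  2096 − 1458 = 638 bp
  5098 − 2096 = 3002 bp
  7450 − 5098 = 2352 bp
  7913 − 7450 = 463 bp
  8547 − 7913 = 634 bp
Sorted largest to smallest: 3002, 2352, 1458, 638, 634, 463 bp.

3002, 2352, 1458, 638, 634, 463 bp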